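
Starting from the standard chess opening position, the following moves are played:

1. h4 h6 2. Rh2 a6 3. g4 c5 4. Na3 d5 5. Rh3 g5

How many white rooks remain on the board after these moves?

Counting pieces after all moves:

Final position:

  a b c d e f g h
  ─────────────────
8│♜ ♞ ♝ ♛ ♚ ♝ ♞ ♜│8
7│· ♟ · · ♟ ♟ · ·│7
6│♟ · · · · · · ♟│6
5│· · ♟ ♟ · · ♟ ·│5
4│· · · · · · ♙ ♙│4
3│♘ · · · · · · ♖│3
2│♙ ♙ ♙ ♙ ♙ ♙ · ·│2
1│♖ · ♗ ♕ ♔ ♗ ♘ ·│1
  ─────────────────
  a b c d e f g h


2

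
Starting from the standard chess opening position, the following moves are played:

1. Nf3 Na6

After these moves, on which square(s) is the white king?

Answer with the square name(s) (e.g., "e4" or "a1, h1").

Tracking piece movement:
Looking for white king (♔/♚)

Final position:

  a b c d e f g h
  ─────────────────
8│♜ · ♝ ♛ ♚ ♝ ♞ ♜│8
7│♟ ♟ ♟ ♟ ♟ ♟ ♟ ♟│7
6│♞ · · · · · · ·│6
5│· · · · · · · ·│5
4│· · · · · · · ·│4
3│· · · · · ♘ · ·│3
2│♙ ♙ ♙ ♙ ♙ ♙ ♙ ♙│2
1│♖ ♘ ♗ ♕ ♔ ♗ · ♖│1
  ─────────────────
  a b c d e f g h


e1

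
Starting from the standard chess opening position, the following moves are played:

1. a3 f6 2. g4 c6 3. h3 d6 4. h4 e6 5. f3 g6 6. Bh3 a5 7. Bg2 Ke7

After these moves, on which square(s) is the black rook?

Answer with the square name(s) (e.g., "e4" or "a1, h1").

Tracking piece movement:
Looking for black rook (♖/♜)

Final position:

  a b c d e f g h
  ─────────────────
8│♜ ♞ ♝ ♛ · ♝ ♞ ♜│8
7│· ♟ · · ♚ · · ♟│7
6│· · ♟ ♟ ♟ ♟ ♟ ·│6
5│♟ · · · · · · ·│5
4│· · · · · · ♙ ♙│4
3│♙ · · · · ♙ · ·│3
2│· ♙ ♙ ♙ ♙ · ♗ ·│2
1│♖ ♘ ♗ ♕ ♔ · ♘ ♖│1
  ─────────────────
  a b c d e f g h


a8, h8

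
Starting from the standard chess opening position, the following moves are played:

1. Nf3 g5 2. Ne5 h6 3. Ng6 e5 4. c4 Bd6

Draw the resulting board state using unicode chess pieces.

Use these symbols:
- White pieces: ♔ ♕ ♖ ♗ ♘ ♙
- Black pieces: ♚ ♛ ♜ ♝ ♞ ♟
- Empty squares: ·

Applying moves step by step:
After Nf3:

♜ ♞ ♝ ♛ ♚ ♝ ♞ ♜
♟ ♟ ♟ ♟ ♟ ♟ ♟ ♟
· · · · · · · ·
· · · · · · · ·
· · · · · · · ·
· · · · · ♘ · ·
♙ ♙ ♙ ♙ ♙ ♙ ♙ ♙
♖ ♘ ♗ ♕ ♔ ♗ · ♖


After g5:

♜ ♞ ♝ ♛ ♚ ♝ ♞ ♜
♟ ♟ ♟ ♟ ♟ ♟ · ♟
· · · · · · · ·
· · · · · · ♟ ·
· · · · · · · ·
· · · · · ♘ · ·
♙ ♙ ♙ ♙ ♙ ♙ ♙ ♙
♖ ♘ ♗ ♕ ♔ ♗ · ♖


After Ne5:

♜ ♞ ♝ ♛ ♚ ♝ ♞ ♜
♟ ♟ ♟ ♟ ♟ ♟ · ♟
· · · · · · · ·
· · · · ♘ · ♟ ·
· · · · · · · ·
· · · · · · · ·
♙ ♙ ♙ ♙ ♙ ♙ ♙ ♙
♖ ♘ ♗ ♕ ♔ ♗ · ♖


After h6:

♜ ♞ ♝ ♛ ♚ ♝ ♞ ♜
♟ ♟ ♟ ♟ ♟ ♟ · ·
· · · · · · · ♟
· · · · ♘ · ♟ ·
· · · · · · · ·
· · · · · · · ·
♙ ♙ ♙ ♙ ♙ ♙ ♙ ♙
♖ ♘ ♗ ♕ ♔ ♗ · ♖


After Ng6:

♜ ♞ ♝ ♛ ♚ ♝ ♞ ♜
♟ ♟ ♟ ♟ ♟ ♟ · ·
· · · · · · ♘ ♟
· · · · · · ♟ ·
· · · · · · · ·
· · · · · · · ·
♙ ♙ ♙ ♙ ♙ ♙ ♙ ♙
♖ ♘ ♗ ♕ ♔ ♗ · ♖


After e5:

♜ ♞ ♝ ♛ ♚ ♝ ♞ ♜
♟ ♟ ♟ ♟ · ♟ · ·
· · · · · · ♘ ♟
· · · · ♟ · ♟ ·
· · · · · · · ·
· · · · · · · ·
♙ ♙ ♙ ♙ ♙ ♙ ♙ ♙
♖ ♘ ♗ ♕ ♔ ♗ · ♖


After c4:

♜ ♞ ♝ ♛ ♚ ♝ ♞ ♜
♟ ♟ ♟ ♟ · ♟ · ·
· · · · · · ♘ ♟
· · · · ♟ · ♟ ·
· · ♙ · · · · ·
· · · · · · · ·
♙ ♙ · ♙ ♙ ♙ ♙ ♙
♖ ♘ ♗ ♕ ♔ ♗ · ♖


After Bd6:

♜ ♞ ♝ ♛ ♚ · ♞ ♜
♟ ♟ ♟ ♟ · ♟ · ·
· · · ♝ · · ♘ ♟
· · · · ♟ · ♟ ·
· · ♙ · · · · ·
· · · · · · · ·
♙ ♙ · ♙ ♙ ♙ ♙ ♙
♖ ♘ ♗ ♕ ♔ ♗ · ♖



  a b c d e f g h
  ─────────────────
8│♜ ♞ ♝ ♛ ♚ · ♞ ♜│8
7│♟ ♟ ♟ ♟ · ♟ · ·│7
6│· · · ♝ · · ♘ ♟│6
5│· · · · ♟ · ♟ ·│5
4│· · ♙ · · · · ·│4
3│· · · · · · · ·│3
2│♙ ♙ · ♙ ♙ ♙ ♙ ♙│2
1│♖ ♘ ♗ ♕ ♔ ♗ · ♖│1
  ─────────────────
  a b c d e f g h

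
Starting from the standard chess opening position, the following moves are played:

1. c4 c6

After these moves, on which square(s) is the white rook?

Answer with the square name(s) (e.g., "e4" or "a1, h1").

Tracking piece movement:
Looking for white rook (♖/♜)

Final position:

  a b c d e f g h
  ─────────────────
8│♜ ♞ ♝ ♛ ♚ ♝ ♞ ♜│8
7│♟ ♟ · ♟ ♟ ♟ ♟ ♟│7
6│· · ♟ · · · · ·│6
5│· · · · · · · ·│5
4│· · ♙ · · · · ·│4
3│· · · · · · · ·│3
2│♙ ♙ · ♙ ♙ ♙ ♙ ♙│2
1│♖ ♘ ♗ ♕ ♔ ♗ ♘ ♖│1
  ─────────────────
  a b c d e f g h


a1, h1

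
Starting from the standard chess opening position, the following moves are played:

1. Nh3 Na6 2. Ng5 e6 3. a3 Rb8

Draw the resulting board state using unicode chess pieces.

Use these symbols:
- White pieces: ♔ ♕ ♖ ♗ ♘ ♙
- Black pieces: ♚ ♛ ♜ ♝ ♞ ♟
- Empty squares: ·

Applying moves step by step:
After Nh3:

♜ ♞ ♝ ♛ ♚ ♝ ♞ ♜
♟ ♟ ♟ ♟ ♟ ♟ ♟ ♟
· · · · · · · ·
· · · · · · · ·
· · · · · · · ·
· · · · · · · ♘
♙ ♙ ♙ ♙ ♙ ♙ ♙ ♙
♖ ♘ ♗ ♕ ♔ ♗ · ♖


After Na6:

♜ · ♝ ♛ ♚ ♝ ♞ ♜
♟ ♟ ♟ ♟ ♟ ♟ ♟ ♟
♞ · · · · · · ·
· · · · · · · ·
· · · · · · · ·
· · · · · · · ♘
♙ ♙ ♙ ♙ ♙ ♙ ♙ ♙
♖ ♘ ♗ ♕ ♔ ♗ · ♖


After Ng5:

♜ · ♝ ♛ ♚ ♝ ♞ ♜
♟ ♟ ♟ ♟ ♟ ♟ ♟ ♟
♞ · · · · · · ·
· · · · · · ♘ ·
· · · · · · · ·
· · · · · · · ·
♙ ♙ ♙ ♙ ♙ ♙ ♙ ♙
♖ ♘ ♗ ♕ ♔ ♗ · ♖


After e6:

♜ · ♝ ♛ ♚ ♝ ♞ ♜
♟ ♟ ♟ ♟ · ♟ ♟ ♟
♞ · · · ♟ · · ·
· · · · · · ♘ ·
· · · · · · · ·
· · · · · · · ·
♙ ♙ ♙ ♙ ♙ ♙ ♙ ♙
♖ ♘ ♗ ♕ ♔ ♗ · ♖


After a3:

♜ · ♝ ♛ ♚ ♝ ♞ ♜
♟ ♟ ♟ ♟ · ♟ ♟ ♟
♞ · · · ♟ · · ·
· · · · · · ♘ ·
· · · · · · · ·
♙ · · · · · · ·
· ♙ ♙ ♙ ♙ ♙ ♙ ♙
♖ ♘ ♗ ♕ ♔ ♗ · ♖


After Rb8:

· ♜ ♝ ♛ ♚ ♝ ♞ ♜
♟ ♟ ♟ ♟ · ♟ ♟ ♟
♞ · · · ♟ · · ·
· · · · · · ♘ ·
· · · · · · · ·
♙ · · · · · · ·
· ♙ ♙ ♙ ♙ ♙ ♙ ♙
♖ ♘ ♗ ♕ ♔ ♗ · ♖



  a b c d e f g h
  ─────────────────
8│· ♜ ♝ ♛ ♚ ♝ ♞ ♜│8
7│♟ ♟ ♟ ♟ · ♟ ♟ ♟│7
6│♞ · · · ♟ · · ·│6
5│· · · · · · ♘ ·│5
4│· · · · · · · ·│4
3│♙ · · · · · · ·│3
2│· ♙ ♙ ♙ ♙ ♙ ♙ ♙│2
1│♖ ♘ ♗ ♕ ♔ ♗ · ♖│1
  ─────────────────
  a b c d e f g h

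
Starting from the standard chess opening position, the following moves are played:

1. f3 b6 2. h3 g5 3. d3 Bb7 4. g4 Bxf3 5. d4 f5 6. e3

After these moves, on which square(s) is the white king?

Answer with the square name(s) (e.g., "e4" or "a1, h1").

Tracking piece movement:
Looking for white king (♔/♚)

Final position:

  a b c d e f g h
  ─────────────────
8│♜ ♞ · ♛ ♚ ♝ ♞ ♜│8
7│♟ · ♟ ♟ ♟ · · ♟│7
6│· ♟ · · · · · ·│6
5│· · · · · ♟ ♟ ·│5
4│· · · ♙ · · ♙ ·│4
3│· · · · ♙ ♝ · ♙│3
2│♙ ♙ ♙ · · · · ·│2
1│♖ ♘ ♗ ♕ ♔ ♗ ♘ ♖│1
  ─────────────────
  a b c d e f g h


e1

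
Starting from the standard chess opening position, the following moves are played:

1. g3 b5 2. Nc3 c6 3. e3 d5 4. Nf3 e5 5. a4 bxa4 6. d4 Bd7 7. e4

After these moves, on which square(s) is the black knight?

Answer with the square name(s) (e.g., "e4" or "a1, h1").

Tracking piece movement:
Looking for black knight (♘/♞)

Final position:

  a b c d e f g h
  ─────────────────
8│♜ ♞ · ♛ ♚ ♝ ♞ ♜│8
7│♟ · · ♝ · ♟ ♟ ♟│7
6│· · ♟ · · · · ·│6
5│· · · ♟ ♟ · · ·│5
4│♟ · · ♙ ♙ · · ·│4
3│· · ♘ · · ♘ ♙ ·│3
2│· ♙ ♙ · · ♙ · ♙│2
1│♖ · ♗ ♕ ♔ ♗ · ♖│1
  ─────────────────
  a b c d e f g h


b8, g8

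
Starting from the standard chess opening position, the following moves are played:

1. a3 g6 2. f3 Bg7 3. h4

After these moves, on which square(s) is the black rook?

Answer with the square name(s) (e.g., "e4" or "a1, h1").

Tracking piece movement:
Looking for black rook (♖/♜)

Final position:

  a b c d e f g h
  ─────────────────
8│♜ ♞ ♝ ♛ ♚ · ♞ ♜│8
7│♟ ♟ ♟ ♟ ♟ ♟ ♝ ♟│7
6│· · · · · · ♟ ·│6
5│· · · · · · · ·│5
4│· · · · · · · ♙│4
3│♙ · · · · ♙ · ·│3
2│· ♙ ♙ ♙ ♙ · ♙ ·│2
1│♖ ♘ ♗ ♕ ♔ ♗ ♘ ♖│1
  ─────────────────
  a b c d e f g h


a8, h8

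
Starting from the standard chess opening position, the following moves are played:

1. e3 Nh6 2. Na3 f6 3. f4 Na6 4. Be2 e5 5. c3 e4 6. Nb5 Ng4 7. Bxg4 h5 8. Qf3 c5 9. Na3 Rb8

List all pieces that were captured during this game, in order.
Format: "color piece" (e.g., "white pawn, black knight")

Tracking captures:
  Bxg4: captured black knight

black knight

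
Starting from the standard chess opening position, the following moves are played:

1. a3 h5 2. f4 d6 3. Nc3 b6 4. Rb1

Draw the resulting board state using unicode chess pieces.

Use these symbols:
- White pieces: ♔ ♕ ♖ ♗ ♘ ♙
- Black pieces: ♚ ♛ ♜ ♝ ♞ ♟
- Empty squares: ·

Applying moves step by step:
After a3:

♜ ♞ ♝ ♛ ♚ ♝ ♞ ♜
♟ ♟ ♟ ♟ ♟ ♟ ♟ ♟
· · · · · · · ·
· · · · · · · ·
· · · · · · · ·
♙ · · · · · · ·
· ♙ ♙ ♙ ♙ ♙ ♙ ♙
♖ ♘ ♗ ♕ ♔ ♗ ♘ ♖


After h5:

♜ ♞ ♝ ♛ ♚ ♝ ♞ ♜
♟ ♟ ♟ ♟ ♟ ♟ ♟ ·
· · · · · · · ·
· · · · · · · ♟
· · · · · · · ·
♙ · · · · · · ·
· ♙ ♙ ♙ ♙ ♙ ♙ ♙
♖ ♘ ♗ ♕ ♔ ♗ ♘ ♖


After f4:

♜ ♞ ♝ ♛ ♚ ♝ ♞ ♜
♟ ♟ ♟ ♟ ♟ ♟ ♟ ·
· · · · · · · ·
· · · · · · · ♟
· · · · · ♙ · ·
♙ · · · · · · ·
· ♙ ♙ ♙ ♙ · ♙ ♙
♖ ♘ ♗ ♕ ♔ ♗ ♘ ♖


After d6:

♜ ♞ ♝ ♛ ♚ ♝ ♞ ♜
♟ ♟ ♟ · ♟ ♟ ♟ ·
· · · ♟ · · · ·
· · · · · · · ♟
· · · · · ♙ · ·
♙ · · · · · · ·
· ♙ ♙ ♙ ♙ · ♙ ♙
♖ ♘ ♗ ♕ ♔ ♗ ♘ ♖


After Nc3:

♜ ♞ ♝ ♛ ♚ ♝ ♞ ♜
♟ ♟ ♟ · ♟ ♟ ♟ ·
· · · ♟ · · · ·
· · · · · · · ♟
· · · · · ♙ · ·
♙ · ♘ · · · · ·
· ♙ ♙ ♙ ♙ · ♙ ♙
♖ · ♗ ♕ ♔ ♗ ♘ ♖


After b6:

♜ ♞ ♝ ♛ ♚ ♝ ♞ ♜
♟ · ♟ · ♟ ♟ ♟ ·
· ♟ · ♟ · · · ·
· · · · · · · ♟
· · · · · ♙ · ·
♙ · ♘ · · · · ·
· ♙ ♙ ♙ ♙ · ♙ ♙
♖ · ♗ ♕ ♔ ♗ ♘ ♖


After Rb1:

♜ ♞ ♝ ♛ ♚ ♝ ♞ ♜
♟ · ♟ · ♟ ♟ ♟ ·
· ♟ · ♟ · · · ·
· · · · · · · ♟
· · · · · ♙ · ·
♙ · ♘ · · · · ·
· ♙ ♙ ♙ ♙ · ♙ ♙
· ♖ ♗ ♕ ♔ ♗ ♘ ♖



  a b c d e f g h
  ─────────────────
8│♜ ♞ ♝ ♛ ♚ ♝ ♞ ♜│8
7│♟ · ♟ · ♟ ♟ ♟ ·│7
6│· ♟ · ♟ · · · ·│6
5│· · · · · · · ♟│5
4│· · · · · ♙ · ·│4
3│♙ · ♘ · · · · ·│3
2│· ♙ ♙ ♙ ♙ · ♙ ♙│2
1│· ♖ ♗ ♕ ♔ ♗ ♘ ♖│1
  ─────────────────
  a b c d e f g h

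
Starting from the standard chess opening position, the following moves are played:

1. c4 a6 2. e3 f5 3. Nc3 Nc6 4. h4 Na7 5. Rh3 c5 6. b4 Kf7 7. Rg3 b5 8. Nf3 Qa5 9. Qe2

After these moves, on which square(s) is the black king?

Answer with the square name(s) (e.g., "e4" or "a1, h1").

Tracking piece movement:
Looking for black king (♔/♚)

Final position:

  a b c d e f g h
  ─────────────────
8│♜ · ♝ · · ♝ ♞ ♜│8
7│♞ · · ♟ ♟ ♚ ♟ ♟│7
6│♟ · · · · · · ·│6
5│♛ ♟ ♟ · · ♟ · ·│5
4│· ♙ ♙ · · · · ♙│4
3│· · ♘ · ♙ ♘ ♖ ·│3
2│♙ · · ♙ ♕ ♙ ♙ ·│2
1│♖ · ♗ · ♔ ♗ · ·│1
  ─────────────────
  a b c d e f g h


f7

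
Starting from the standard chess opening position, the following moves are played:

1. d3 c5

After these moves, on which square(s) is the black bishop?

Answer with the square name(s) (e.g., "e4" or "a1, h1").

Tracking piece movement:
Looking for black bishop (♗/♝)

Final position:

  a b c d e f g h
  ─────────────────
8│♜ ♞ ♝ ♛ ♚ ♝ ♞ ♜│8
7│♟ ♟ · ♟ ♟ ♟ ♟ ♟│7
6│· · · · · · · ·│6
5│· · ♟ · · · · ·│5
4│· · · · · · · ·│4
3│· · · ♙ · · · ·│3
2│♙ ♙ ♙ · ♙ ♙ ♙ ♙│2
1│♖ ♘ ♗ ♕ ♔ ♗ ♘ ♖│1
  ─────────────────
  a b c d e f g h


c8, f8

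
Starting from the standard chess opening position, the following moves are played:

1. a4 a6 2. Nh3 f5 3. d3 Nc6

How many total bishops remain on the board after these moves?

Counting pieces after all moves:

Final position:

  a b c d e f g h
  ─────────────────
8│♜ · ♝ ♛ ♚ ♝ ♞ ♜│8
7│· ♟ ♟ ♟ ♟ · ♟ ♟│7
6│♟ · ♞ · · · · ·│6
5│· · · · · ♟ · ·│5
4│♙ · · · · · · ·│4
3│· · · ♙ · · · ♘│3
2│· ♙ ♙ · ♙ ♙ ♙ ♙│2
1│♖ ♘ ♗ ♕ ♔ ♗ · ♖│1
  ─────────────────
  a b c d e f g h


4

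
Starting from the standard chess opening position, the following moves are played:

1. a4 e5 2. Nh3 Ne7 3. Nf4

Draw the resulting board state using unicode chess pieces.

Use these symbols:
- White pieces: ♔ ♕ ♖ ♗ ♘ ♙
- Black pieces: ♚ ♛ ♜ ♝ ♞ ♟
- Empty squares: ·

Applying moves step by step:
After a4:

♜ ♞ ♝ ♛ ♚ ♝ ♞ ♜
♟ ♟ ♟ ♟ ♟ ♟ ♟ ♟
· · · · · · · ·
· · · · · · · ·
♙ · · · · · · ·
· · · · · · · ·
· ♙ ♙ ♙ ♙ ♙ ♙ ♙
♖ ♘ ♗ ♕ ♔ ♗ ♘ ♖


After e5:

♜ ♞ ♝ ♛ ♚ ♝ ♞ ♜
♟ ♟ ♟ ♟ · ♟ ♟ ♟
· · · · · · · ·
· · · · ♟ · · ·
♙ · · · · · · ·
· · · · · · · ·
· ♙ ♙ ♙ ♙ ♙ ♙ ♙
♖ ♘ ♗ ♕ ♔ ♗ ♘ ♖


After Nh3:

♜ ♞ ♝ ♛ ♚ ♝ ♞ ♜
♟ ♟ ♟ ♟ · ♟ ♟ ♟
· · · · · · · ·
· · · · ♟ · · ·
♙ · · · · · · ·
· · · · · · · ♘
· ♙ ♙ ♙ ♙ ♙ ♙ ♙
♖ ♘ ♗ ♕ ♔ ♗ · ♖


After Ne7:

♜ ♞ ♝ ♛ ♚ ♝ · ♜
♟ ♟ ♟ ♟ ♞ ♟ ♟ ♟
· · · · · · · ·
· · · · ♟ · · ·
♙ · · · · · · ·
· · · · · · · ♘
· ♙ ♙ ♙ ♙ ♙ ♙ ♙
♖ ♘ ♗ ♕ ♔ ♗ · ♖


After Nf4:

♜ ♞ ♝ ♛ ♚ ♝ · ♜
♟ ♟ ♟ ♟ ♞ ♟ ♟ ♟
· · · · · · · ·
· · · · ♟ · · ·
♙ · · · · ♘ · ·
· · · · · · · ·
· ♙ ♙ ♙ ♙ ♙ ♙ ♙
♖ ♘ ♗ ♕ ♔ ♗ · ♖



  a b c d e f g h
  ─────────────────
8│♜ ♞ ♝ ♛ ♚ ♝ · ♜│8
7│♟ ♟ ♟ ♟ ♞ ♟ ♟ ♟│7
6│· · · · · · · ·│6
5│· · · · ♟ · · ·│5
4│♙ · · · · ♘ · ·│4
3│· · · · · · · ·│3
2│· ♙ ♙ ♙ ♙ ♙ ♙ ♙│2
1│♖ ♘ ♗ ♕ ♔ ♗ · ♖│1
  ─────────────────
  a b c d e f g h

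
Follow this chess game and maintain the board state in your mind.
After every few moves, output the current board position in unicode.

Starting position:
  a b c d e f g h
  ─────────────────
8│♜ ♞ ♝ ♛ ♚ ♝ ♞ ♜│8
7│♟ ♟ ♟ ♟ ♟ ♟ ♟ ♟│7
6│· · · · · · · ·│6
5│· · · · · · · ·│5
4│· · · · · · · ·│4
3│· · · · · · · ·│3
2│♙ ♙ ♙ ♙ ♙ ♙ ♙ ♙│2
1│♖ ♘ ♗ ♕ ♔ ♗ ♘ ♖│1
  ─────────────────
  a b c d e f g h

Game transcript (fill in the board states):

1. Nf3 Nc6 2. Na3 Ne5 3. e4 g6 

  a b c d e f g h
  ─────────────────
8│♜ · ♝ ♛ ♚ ♝ ♞ ♜│8
7│♟ ♟ ♟ ♟ ♟ ♟ · ♟│7
6│· · · · · · ♟ ·│6
5│· · · · ♞ · · ·│5
4│· · · · ♙ · · ·│4
3│♘ · · · · ♘ · ·│3
2│♙ ♙ ♙ ♙ · ♙ ♙ ♙│2
1│♖ · ♗ ♕ ♔ ♗ · ♖│1
  ─────────────────
  a b c d e f g h

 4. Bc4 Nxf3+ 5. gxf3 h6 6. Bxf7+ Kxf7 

  a b c d e f g h
  ─────────────────
8│♜ · ♝ ♛ · ♝ ♞ ♜│8
7│♟ ♟ ♟ ♟ ♟ ♚ · ·│7
6│· · · · · · ♟ ♟│6
5│· · · · · · · ·│5
4│· · · · ♙ · · ·│4
3│♘ · · · · ♙ · ·│3
2│♙ ♙ ♙ ♙ · ♙ · ♙│2
1│♖ · ♗ ♕ ♔ · · ♖│1
  ─────────────────
  a b c d e f g h

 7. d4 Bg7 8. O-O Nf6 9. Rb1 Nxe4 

  a b c d e f g h
  ─────────────────
8│♜ · ♝ ♛ · · · ♜│8
7│♟ ♟ ♟ ♟ ♟ ♚ ♝ ·│7
6│· · · · · · ♟ ♟│6
5│· · · · · · · ·│5
4│· · · ♙ ♞ · · ·│4
3│♘ · · · · ♙ · ·│3
2│♙ ♙ ♙ · · ♙ · ♙│2
1│· ♖ ♗ ♕ · ♖ ♔ ·│1
  ─────────────────
  a b c d e f g h

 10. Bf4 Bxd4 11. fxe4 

  a b c d e f g h
  ─────────────────
8│♜ · ♝ ♛ · · · ♜│8
7│♟ ♟ ♟ ♟ ♟ ♚ · ·│7
6│· · · · · · ♟ ♟│6
5│· · · · · · · ·│5
4│· · · ♝ ♙ ♗ · ·│4
3│♘ · · · · · · ·│3
2│♙ ♙ ♙ · · ♙ · ♙│2
1│· ♖ · ♕ · ♖ ♔ ·│1
  ─────────────────
  a b c d e f g h


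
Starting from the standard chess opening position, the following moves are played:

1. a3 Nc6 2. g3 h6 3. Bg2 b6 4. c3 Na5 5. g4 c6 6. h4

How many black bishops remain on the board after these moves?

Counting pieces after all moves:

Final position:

  a b c d e f g h
  ─────────────────
8│♜ · ♝ ♛ ♚ ♝ ♞ ♜│8
7│♟ · · ♟ ♟ ♟ ♟ ·│7
6│· ♟ ♟ · · · · ♟│6
5│♞ · · · · · · ·│5
4│· · · · · · ♙ ♙│4
3│♙ · ♙ · · · · ·│3
2│· ♙ · ♙ ♙ ♙ ♗ ·│2
1│♖ ♘ ♗ ♕ ♔ · ♘ ♖│1
  ─────────────────
  a b c d e f g h


2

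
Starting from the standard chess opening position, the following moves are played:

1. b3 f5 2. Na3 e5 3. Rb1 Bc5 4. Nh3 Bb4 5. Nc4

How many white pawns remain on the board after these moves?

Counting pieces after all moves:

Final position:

  a b c d e f g h
  ─────────────────
8│♜ ♞ ♝ ♛ ♚ · ♞ ♜│8
7│♟ ♟ ♟ ♟ · · ♟ ♟│7
6│· · · · · · · ·│6
5│· · · · ♟ ♟ · ·│5
4│· ♝ ♘ · · · · ·│4
3│· ♙ · · · · · ♘│3
2│♙ · ♙ ♙ ♙ ♙ ♙ ♙│2
1│· ♖ ♗ ♕ ♔ ♗ · ♖│1
  ─────────────────
  a b c d e f g h


8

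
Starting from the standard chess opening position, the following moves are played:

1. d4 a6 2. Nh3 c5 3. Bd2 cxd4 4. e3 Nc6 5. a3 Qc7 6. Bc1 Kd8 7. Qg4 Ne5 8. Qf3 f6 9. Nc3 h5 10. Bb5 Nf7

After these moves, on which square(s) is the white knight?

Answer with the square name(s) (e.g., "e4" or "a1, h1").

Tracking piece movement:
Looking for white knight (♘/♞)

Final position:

  a b c d e f g h
  ─────────────────
8│♜ · ♝ ♚ · ♝ ♞ ♜│8
7│· ♟ ♛ ♟ ♟ ♞ ♟ ·│7
6│♟ · · · · ♟ · ·│6
5│· ♗ · · · · · ♟│5
4│· · · ♟ · · · ·│4
3│♙ · ♘ · ♙ ♕ · ♘│3
2│· ♙ ♙ · · ♙ ♙ ♙│2
1│♖ · ♗ · ♔ · · ♖│1
  ─────────────────
  a b c d e f g h


c3, h3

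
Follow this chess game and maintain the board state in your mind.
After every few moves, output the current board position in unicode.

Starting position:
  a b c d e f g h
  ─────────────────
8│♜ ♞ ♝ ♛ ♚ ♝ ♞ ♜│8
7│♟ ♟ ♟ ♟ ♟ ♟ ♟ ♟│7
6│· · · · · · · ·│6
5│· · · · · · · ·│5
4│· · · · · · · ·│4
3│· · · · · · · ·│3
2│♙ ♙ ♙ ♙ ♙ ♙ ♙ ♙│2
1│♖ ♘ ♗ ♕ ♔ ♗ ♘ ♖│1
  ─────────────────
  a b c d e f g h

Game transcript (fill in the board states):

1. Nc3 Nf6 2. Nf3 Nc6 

  a b c d e f g h
  ─────────────────
8│♜ · ♝ ♛ ♚ ♝ · ♜│8
7│♟ ♟ ♟ ♟ ♟ ♟ ♟ ♟│7
6│· · ♞ · · ♞ · ·│6
5│· · · · · · · ·│5
4│· · · · · · · ·│4
3│· · ♘ · · ♘ · ·│3
2│♙ ♙ ♙ ♙ ♙ ♙ ♙ ♙│2
1│♖ · ♗ ♕ ♔ ♗ · ♖│1
  ─────────────────
  a b c d e f g h

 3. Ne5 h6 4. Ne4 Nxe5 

  a b c d e f g h
  ─────────────────
8│♜ · ♝ ♛ ♚ ♝ · ♜│8
7│♟ ♟ ♟ ♟ ♟ ♟ ♟ ·│7
6│· · · · · ♞ · ♟│6
5│· · · · ♞ · · ·│5
4│· · · · ♘ · · ·│4
3│· · · · · · · ·│3
2│♙ ♙ ♙ ♙ ♙ ♙ ♙ ♙│2
1│♖ · ♗ ♕ ♔ ♗ · ♖│1
  ─────────────────
  a b c d e f g h

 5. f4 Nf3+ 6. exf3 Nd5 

  a b c d e f g h
  ─────────────────
8│♜ · ♝ ♛ ♚ ♝ · ♜│8
7│♟ ♟ ♟ ♟ ♟ ♟ ♟ ·│7
6│· · · · · · · ♟│6
5│· · · ♞ · · · ·│5
4│· · · · ♘ ♙ · ·│4
3│· · · · · ♙ · ·│3
2│♙ ♙ ♙ ♙ · · ♙ ♙│2
1│♖ · ♗ ♕ ♔ ♗ · ♖│1
  ─────────────────
  a b c d e f g h

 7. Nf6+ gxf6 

  a b c d e f g h
  ─────────────────
8│♜ · ♝ ♛ ♚ ♝ · ♜│8
7│♟ ♟ ♟ ♟ ♟ ♟ · ·│7
6│· · · · · ♟ · ♟│6
5│· · · ♞ · · · ·│5
4│· · · · · ♙ · ·│4
3│· · · · · ♙ · ·│3
2│♙ ♙ ♙ ♙ · · ♙ ♙│2
1│♖ · ♗ ♕ ♔ ♗ · ♖│1
  ─────────────────
  a b c d e f g h


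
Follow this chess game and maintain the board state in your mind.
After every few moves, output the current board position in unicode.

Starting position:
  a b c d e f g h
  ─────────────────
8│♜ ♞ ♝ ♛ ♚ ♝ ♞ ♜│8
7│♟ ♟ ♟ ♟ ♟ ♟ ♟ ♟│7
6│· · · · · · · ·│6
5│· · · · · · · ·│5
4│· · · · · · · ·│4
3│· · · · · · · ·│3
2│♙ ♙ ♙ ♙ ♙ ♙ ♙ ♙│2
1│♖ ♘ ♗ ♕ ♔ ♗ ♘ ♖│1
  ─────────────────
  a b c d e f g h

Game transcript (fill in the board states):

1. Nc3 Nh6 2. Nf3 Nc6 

  a b c d e f g h
  ─────────────────
8│♜ · ♝ ♛ ♚ ♝ · ♜│8
7│♟ ♟ ♟ ♟ ♟ ♟ ♟ ♟│7
6│· · ♞ · · · · ♞│6
5│· · · · · · · ·│5
4│· · · · · · · ·│4
3│· · ♘ · · ♘ · ·│3
2│♙ ♙ ♙ ♙ ♙ ♙ ♙ ♙│2
1│♖ · ♗ ♕ ♔ ♗ · ♖│1
  ─────────────────
  a b c d e f g h

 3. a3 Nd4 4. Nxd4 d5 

  a b c d e f g h
  ─────────────────
8│♜ · ♝ ♛ ♚ ♝ · ♜│8
7│♟ ♟ ♟ · ♟ ♟ ♟ ♟│7
6│· · · · · · · ♞│6
5│· · · ♟ · · · ·│5
4│· · · ♘ · · · ·│4
3│♙ · ♘ · · · · ·│3
2│· ♙ ♙ ♙ ♙ ♙ ♙ ♙│2
1│♖ · ♗ ♕ ♔ ♗ · ♖│1
  ─────────────────
  a b c d e f g h

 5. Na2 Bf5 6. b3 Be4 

  a b c d e f g h
  ─────────────────
8│♜ · · ♛ ♚ ♝ · ♜│8
7│♟ ♟ ♟ · ♟ ♟ ♟ ♟│7
6│· · · · · · · ♞│6
5│· · · ♟ · · · ·│5
4│· · · ♘ ♝ · · ·│4
3│♙ ♙ · · · · · ·│3
2│♘ · ♙ ♙ ♙ ♙ ♙ ♙│2
1│♖ · ♗ ♕ ♔ ♗ · ♖│1
  ─────────────────
  a b c d e f g h

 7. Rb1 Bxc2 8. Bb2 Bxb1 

  a b c d e f g h
  ─────────────────
8│♜ · · ♛ ♚ ♝ · ♜│8
7│♟ ♟ ♟ · ♟ ♟ ♟ ♟│7
6│· · · · · · · ♞│6
5│· · · ♟ · · · ·│5
4│· · · ♘ · · · ·│4
3│♙ ♙ · · · · · ·│3
2│♘ ♗ · ♙ ♙ ♙ ♙ ♙│2
1│· ♝ · ♕ ♔ ♗ · ♖│1
  ─────────────────
  a b c d e f g h

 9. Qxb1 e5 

  a b c d e f g h
  ─────────────────
8│♜ · · ♛ ♚ ♝ · ♜│8
7│♟ ♟ ♟ · · ♟ ♟ ♟│7
6│· · · · · · · ♞│6
5│· · · ♟ ♟ · · ·│5
4│· · · ♘ · · · ·│4
3│♙ ♙ · · · · · ·│3
2│♘ ♗ · ♙ ♙ ♙ ♙ ♙│2
1│· ♕ · · ♔ ♗ · ♖│1
  ─────────────────
  a b c d e f g h


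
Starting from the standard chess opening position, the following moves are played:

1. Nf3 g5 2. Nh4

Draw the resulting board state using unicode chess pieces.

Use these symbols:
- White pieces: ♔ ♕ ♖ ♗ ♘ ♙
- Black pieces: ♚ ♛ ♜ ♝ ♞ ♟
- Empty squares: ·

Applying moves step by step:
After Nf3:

♜ ♞ ♝ ♛ ♚ ♝ ♞ ♜
♟ ♟ ♟ ♟ ♟ ♟ ♟ ♟
· · · · · · · ·
· · · · · · · ·
· · · · · · · ·
· · · · · ♘ · ·
♙ ♙ ♙ ♙ ♙ ♙ ♙ ♙
♖ ♘ ♗ ♕ ♔ ♗ · ♖


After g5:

♜ ♞ ♝ ♛ ♚ ♝ ♞ ♜
♟ ♟ ♟ ♟ ♟ ♟ · ♟
· · · · · · · ·
· · · · · · ♟ ·
· · · · · · · ·
· · · · · ♘ · ·
♙ ♙ ♙ ♙ ♙ ♙ ♙ ♙
♖ ♘ ♗ ♕ ♔ ♗ · ♖


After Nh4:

♜ ♞ ♝ ♛ ♚ ♝ ♞ ♜
♟ ♟ ♟ ♟ ♟ ♟ · ♟
· · · · · · · ·
· · · · · · ♟ ·
· · · · · · · ♘
· · · · · · · ·
♙ ♙ ♙ ♙ ♙ ♙ ♙ ♙
♖ ♘ ♗ ♕ ♔ ♗ · ♖



  a b c d e f g h
  ─────────────────
8│♜ ♞ ♝ ♛ ♚ ♝ ♞ ♜│8
7│♟ ♟ ♟ ♟ ♟ ♟ · ♟│7
6│· · · · · · · ·│6
5│· · · · · · ♟ ·│5
4│· · · · · · · ♘│4
3│· · · · · · · ·│3
2│♙ ♙ ♙ ♙ ♙ ♙ ♙ ♙│2
1│♖ ♘ ♗ ♕ ♔ ♗ · ♖│1
  ─────────────────
  a b c d e f g h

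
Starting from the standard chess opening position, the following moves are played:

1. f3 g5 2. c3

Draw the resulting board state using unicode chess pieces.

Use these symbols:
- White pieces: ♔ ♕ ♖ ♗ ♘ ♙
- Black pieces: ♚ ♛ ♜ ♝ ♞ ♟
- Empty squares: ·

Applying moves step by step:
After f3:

♜ ♞ ♝ ♛ ♚ ♝ ♞ ♜
♟ ♟ ♟ ♟ ♟ ♟ ♟ ♟
· · · · · · · ·
· · · · · · · ·
· · · · · · · ·
· · · · · ♙ · ·
♙ ♙ ♙ ♙ ♙ · ♙ ♙
♖ ♘ ♗ ♕ ♔ ♗ ♘ ♖


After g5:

♜ ♞ ♝ ♛ ♚ ♝ ♞ ♜
♟ ♟ ♟ ♟ ♟ ♟ · ♟
· · · · · · · ·
· · · · · · ♟ ·
· · · · · · · ·
· · · · · ♙ · ·
♙ ♙ ♙ ♙ ♙ · ♙ ♙
♖ ♘ ♗ ♕ ♔ ♗ ♘ ♖


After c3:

♜ ♞ ♝ ♛ ♚ ♝ ♞ ♜
♟ ♟ ♟ ♟ ♟ ♟ · ♟
· · · · · · · ·
· · · · · · ♟ ·
· · · · · · · ·
· · ♙ · · ♙ · ·
♙ ♙ · ♙ ♙ · ♙ ♙
♖ ♘ ♗ ♕ ♔ ♗ ♘ ♖



  a b c d e f g h
  ─────────────────
8│♜ ♞ ♝ ♛ ♚ ♝ ♞ ♜│8
7│♟ ♟ ♟ ♟ ♟ ♟ · ♟│7
6│· · · · · · · ·│6
5│· · · · · · ♟ ·│5
4│· · · · · · · ·│4
3│· · ♙ · · ♙ · ·│3
2│♙ ♙ · ♙ ♙ · ♙ ♙│2
1│♖ ♘ ♗ ♕ ♔ ♗ ♘ ♖│1
  ─────────────────
  a b c d e f g h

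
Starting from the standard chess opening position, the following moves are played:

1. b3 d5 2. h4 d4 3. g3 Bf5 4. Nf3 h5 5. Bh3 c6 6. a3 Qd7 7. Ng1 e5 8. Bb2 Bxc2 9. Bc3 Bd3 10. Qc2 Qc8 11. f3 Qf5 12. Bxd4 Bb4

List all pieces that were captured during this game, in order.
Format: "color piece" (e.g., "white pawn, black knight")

Tracking captures:
  Bxc2: captured white pawn
  Bxd4: captured black pawn

white pawn, black pawn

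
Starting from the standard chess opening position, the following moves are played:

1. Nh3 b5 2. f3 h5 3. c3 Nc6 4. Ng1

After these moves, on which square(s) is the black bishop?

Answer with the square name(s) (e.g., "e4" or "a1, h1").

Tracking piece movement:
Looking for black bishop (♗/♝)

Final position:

  a b c d e f g h
  ─────────────────
8│♜ · ♝ ♛ ♚ ♝ ♞ ♜│8
7│♟ · ♟ ♟ ♟ ♟ ♟ ·│7
6│· · ♞ · · · · ·│6
5│· ♟ · · · · · ♟│5
4│· · · · · · · ·│4
3│· · ♙ · · ♙ · ·│3
2│♙ ♙ · ♙ ♙ · ♙ ♙│2
1│♖ ♘ ♗ ♕ ♔ ♗ ♘ ♖│1
  ─────────────────
  a b c d e f g h


c8, f8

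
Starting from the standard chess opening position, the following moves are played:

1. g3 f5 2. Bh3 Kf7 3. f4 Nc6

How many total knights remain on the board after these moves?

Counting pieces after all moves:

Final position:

  a b c d e f g h
  ─────────────────
8│♜ · ♝ ♛ · ♝ ♞ ♜│8
7│♟ ♟ ♟ ♟ ♟ ♚ ♟ ♟│7
6│· · ♞ · · · · ·│6
5│· · · · · ♟ · ·│5
4│· · · · · ♙ · ·│4
3│· · · · · · ♙ ♗│3
2│♙ ♙ ♙ ♙ ♙ · · ♙│2
1│♖ ♘ ♗ ♕ ♔ · ♘ ♖│1
  ─────────────────
  a b c d e f g h


4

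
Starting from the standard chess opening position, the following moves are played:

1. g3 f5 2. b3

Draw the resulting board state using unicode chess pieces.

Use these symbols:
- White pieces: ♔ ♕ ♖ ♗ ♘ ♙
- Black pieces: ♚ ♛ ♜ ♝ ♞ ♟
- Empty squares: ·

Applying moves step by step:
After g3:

♜ ♞ ♝ ♛ ♚ ♝ ♞ ♜
♟ ♟ ♟ ♟ ♟ ♟ ♟ ♟
· · · · · · · ·
· · · · · · · ·
· · · · · · · ·
· · · · · · ♙ ·
♙ ♙ ♙ ♙ ♙ ♙ · ♙
♖ ♘ ♗ ♕ ♔ ♗ ♘ ♖


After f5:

♜ ♞ ♝ ♛ ♚ ♝ ♞ ♜
♟ ♟ ♟ ♟ ♟ · ♟ ♟
· · · · · · · ·
· · · · · ♟ · ·
· · · · · · · ·
· · · · · · ♙ ·
♙ ♙ ♙ ♙ ♙ ♙ · ♙
♖ ♘ ♗ ♕ ♔ ♗ ♘ ♖


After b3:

♜ ♞ ♝ ♛ ♚ ♝ ♞ ♜
♟ ♟ ♟ ♟ ♟ · ♟ ♟
· · · · · · · ·
· · · · · ♟ · ·
· · · · · · · ·
· ♙ · · · · ♙ ·
♙ · ♙ ♙ ♙ ♙ · ♙
♖ ♘ ♗ ♕ ♔ ♗ ♘ ♖



  a b c d e f g h
  ─────────────────
8│♜ ♞ ♝ ♛ ♚ ♝ ♞ ♜│8
7│♟ ♟ ♟ ♟ ♟ · ♟ ♟│7
6│· · · · · · · ·│6
5│· · · · · ♟ · ·│5
4│· · · · · · · ·│4
3│· ♙ · · · · ♙ ·│3
2│♙ · ♙ ♙ ♙ ♙ · ♙│2
1│♖ ♘ ♗ ♕ ♔ ♗ ♘ ♖│1
  ─────────────────
  a b c d e f g h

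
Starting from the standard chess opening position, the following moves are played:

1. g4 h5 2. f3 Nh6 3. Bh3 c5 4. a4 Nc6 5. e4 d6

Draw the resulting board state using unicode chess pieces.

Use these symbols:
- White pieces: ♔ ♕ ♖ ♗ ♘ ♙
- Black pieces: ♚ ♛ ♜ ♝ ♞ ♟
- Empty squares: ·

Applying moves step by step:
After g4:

♜ ♞ ♝ ♛ ♚ ♝ ♞ ♜
♟ ♟ ♟ ♟ ♟ ♟ ♟ ♟
· · · · · · · ·
· · · · · · · ·
· · · · · · ♙ ·
· · · · · · · ·
♙ ♙ ♙ ♙ ♙ ♙ · ♙
♖ ♘ ♗ ♕ ♔ ♗ ♘ ♖


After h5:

♜ ♞ ♝ ♛ ♚ ♝ ♞ ♜
♟ ♟ ♟ ♟ ♟ ♟ ♟ ·
· · · · · · · ·
· · · · · · · ♟
· · · · · · ♙ ·
· · · · · · · ·
♙ ♙ ♙ ♙ ♙ ♙ · ♙
♖ ♘ ♗ ♕ ♔ ♗ ♘ ♖


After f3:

♜ ♞ ♝ ♛ ♚ ♝ ♞ ♜
♟ ♟ ♟ ♟ ♟ ♟ ♟ ·
· · · · · · · ·
· · · · · · · ♟
· · · · · · ♙ ·
· · · · · ♙ · ·
♙ ♙ ♙ ♙ ♙ · · ♙
♖ ♘ ♗ ♕ ♔ ♗ ♘ ♖


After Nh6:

♜ ♞ ♝ ♛ ♚ ♝ · ♜
♟ ♟ ♟ ♟ ♟ ♟ ♟ ·
· · · · · · · ♞
· · · · · · · ♟
· · · · · · ♙ ·
· · · · · ♙ · ·
♙ ♙ ♙ ♙ ♙ · · ♙
♖ ♘ ♗ ♕ ♔ ♗ ♘ ♖


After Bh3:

♜ ♞ ♝ ♛ ♚ ♝ · ♜
♟ ♟ ♟ ♟ ♟ ♟ ♟ ·
· · · · · · · ♞
· · · · · · · ♟
· · · · · · ♙ ·
· · · · · ♙ · ♗
♙ ♙ ♙ ♙ ♙ · · ♙
♖ ♘ ♗ ♕ ♔ · ♘ ♖


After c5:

♜ ♞ ♝ ♛ ♚ ♝ · ♜
♟ ♟ · ♟ ♟ ♟ ♟ ·
· · · · · · · ♞
· · ♟ · · · · ♟
· · · · · · ♙ ·
· · · · · ♙ · ♗
♙ ♙ ♙ ♙ ♙ · · ♙
♖ ♘ ♗ ♕ ♔ · ♘ ♖


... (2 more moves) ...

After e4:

♜ · ♝ ♛ ♚ ♝ · ♜
♟ ♟ · ♟ ♟ ♟ ♟ ·
· · ♞ · · · · ♞
· · ♟ · · · · ♟
♙ · · · ♙ · ♙ ·
· · · · · ♙ · ♗
· ♙ ♙ ♙ · · · ♙
♖ ♘ ♗ ♕ ♔ · ♘ ♖


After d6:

♜ · ♝ ♛ ♚ ♝ · ♜
♟ ♟ · · ♟ ♟ ♟ ·
· · ♞ ♟ · · · ♞
· · ♟ · · · · ♟
♙ · · · ♙ · ♙ ·
· · · · · ♙ · ♗
· ♙ ♙ ♙ · · · ♙
♖ ♘ ♗ ♕ ♔ · ♘ ♖



  a b c d e f g h
  ─────────────────
8│♜ · ♝ ♛ ♚ ♝ · ♜│8
7│♟ ♟ · · ♟ ♟ ♟ ·│7
6│· · ♞ ♟ · · · ♞│6
5│· · ♟ · · · · ♟│5
4│♙ · · · ♙ · ♙ ·│4
3│· · · · · ♙ · ♗│3
2│· ♙ ♙ ♙ · · · ♙│2
1│♖ ♘ ♗ ♕ ♔ · ♘ ♖│1
  ─────────────────
  a b c d e f g h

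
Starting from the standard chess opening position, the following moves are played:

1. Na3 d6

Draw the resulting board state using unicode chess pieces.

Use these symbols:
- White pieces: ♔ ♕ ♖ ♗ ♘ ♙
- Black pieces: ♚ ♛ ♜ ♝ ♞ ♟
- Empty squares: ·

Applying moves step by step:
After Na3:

♜ ♞ ♝ ♛ ♚ ♝ ♞ ♜
♟ ♟ ♟ ♟ ♟ ♟ ♟ ♟
· · · · · · · ·
· · · · · · · ·
· · · · · · · ·
♘ · · · · · · ·
♙ ♙ ♙ ♙ ♙ ♙ ♙ ♙
♖ · ♗ ♕ ♔ ♗ ♘ ♖


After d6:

♜ ♞ ♝ ♛ ♚ ♝ ♞ ♜
♟ ♟ ♟ · ♟ ♟ ♟ ♟
· · · ♟ · · · ·
· · · · · · · ·
· · · · · · · ·
♘ · · · · · · ·
♙ ♙ ♙ ♙ ♙ ♙ ♙ ♙
♖ · ♗ ♕ ♔ ♗ ♘ ♖



  a b c d e f g h
  ─────────────────
8│♜ ♞ ♝ ♛ ♚ ♝ ♞ ♜│8
7│♟ ♟ ♟ · ♟ ♟ ♟ ♟│7
6│· · · ♟ · · · ·│6
5│· · · · · · · ·│5
4│· · · · · · · ·│4
3│♘ · · · · · · ·│3
2│♙ ♙ ♙ ♙ ♙ ♙ ♙ ♙│2
1│♖ · ♗ ♕ ♔ ♗ ♘ ♖│1
  ─────────────────
  a b c d e f g h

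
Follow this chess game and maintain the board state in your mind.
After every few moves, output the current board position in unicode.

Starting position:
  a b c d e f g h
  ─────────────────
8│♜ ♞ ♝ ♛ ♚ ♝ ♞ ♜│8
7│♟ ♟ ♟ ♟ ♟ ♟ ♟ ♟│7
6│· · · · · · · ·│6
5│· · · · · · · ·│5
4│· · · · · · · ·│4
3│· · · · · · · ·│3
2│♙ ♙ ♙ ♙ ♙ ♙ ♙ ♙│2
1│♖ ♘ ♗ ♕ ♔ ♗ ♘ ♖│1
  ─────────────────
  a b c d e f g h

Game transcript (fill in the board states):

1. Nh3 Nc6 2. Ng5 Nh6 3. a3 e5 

  a b c d e f g h
  ─────────────────
8│♜ · ♝ ♛ ♚ ♝ · ♜│8
7│♟ ♟ ♟ ♟ · ♟ ♟ ♟│7
6│· · ♞ · · · · ♞│6
5│· · · · ♟ · ♘ ·│5
4│· · · · · · · ·│4
3│♙ · · · · · · ·│3
2│· ♙ ♙ ♙ ♙ ♙ ♙ ♙│2
1│♖ ♘ ♗ ♕ ♔ ♗ · ♖│1
  ─────────────────
  a b c d e f g h

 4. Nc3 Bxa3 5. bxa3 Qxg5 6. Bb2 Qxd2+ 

  a b c d e f g h
  ─────────────────
8│♜ · ♝ · ♚ · · ♜│8
7│♟ ♟ ♟ ♟ · ♟ ♟ ♟│7
6│· · ♞ · · · · ♞│6
5│· · · · ♟ · · ·│5
4│· · · · · · · ·│4
3│♙ · ♘ · · · · ·│3
2│· ♗ ♙ ♛ ♙ ♙ ♙ ♙│2
1│♖ · · ♕ ♔ ♗ · ♖│1
  ─────────────────
  a b c d e f g h

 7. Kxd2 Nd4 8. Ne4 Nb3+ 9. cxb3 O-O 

  a b c d e f g h
  ─────────────────
8│♜ · ♝ · · ♜ ♚ ·│8
7│♟ ♟ ♟ ♟ · ♟ ♟ ♟│7
6│· · · · · · · ♞│6
5│· · · · ♟ · · ·│5
4│· · · · ♘ · · ·│4
3│♙ ♙ · · · · · ·│3
2│· ♗ · ♔ ♙ ♙ ♙ ♙│2
1│♖ · · ♕ · ♗ · ♖│1
  ─────────────────
  a b c d e f g h

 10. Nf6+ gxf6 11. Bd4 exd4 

  a b c d e f g h
  ─────────────────
8│♜ · ♝ · · ♜ ♚ ·│8
7│♟ ♟ ♟ ♟ · ♟ · ♟│7
6│· · · · · ♟ · ♞│6
5│· · · · · · · ·│5
4│· · · ♟ · · · ·│4
3│♙ ♙ · · · · · ·│3
2│· · · ♔ ♙ ♙ ♙ ♙│2
1│♖ · · ♕ · ♗ · ♖│1
  ─────────────────
  a b c d e f g h


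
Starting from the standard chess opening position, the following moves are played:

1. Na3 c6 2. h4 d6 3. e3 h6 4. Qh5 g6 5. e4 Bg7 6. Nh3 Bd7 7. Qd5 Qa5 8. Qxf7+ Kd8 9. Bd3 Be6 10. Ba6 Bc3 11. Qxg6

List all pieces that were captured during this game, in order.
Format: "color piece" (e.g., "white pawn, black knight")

Tracking captures:
  Qxf7+: captured black pawn
  Qxg6: captured black pawn

black pawn, black pawn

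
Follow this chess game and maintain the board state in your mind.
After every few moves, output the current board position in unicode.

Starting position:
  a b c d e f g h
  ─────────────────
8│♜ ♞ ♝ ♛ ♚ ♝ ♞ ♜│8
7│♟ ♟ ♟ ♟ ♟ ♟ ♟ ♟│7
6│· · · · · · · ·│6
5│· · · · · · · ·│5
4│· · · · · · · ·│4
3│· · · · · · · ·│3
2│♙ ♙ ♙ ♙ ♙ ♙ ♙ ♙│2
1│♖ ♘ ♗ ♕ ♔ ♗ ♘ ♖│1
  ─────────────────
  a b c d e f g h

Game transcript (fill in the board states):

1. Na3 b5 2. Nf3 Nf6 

  a b c d e f g h
  ─────────────────
8│♜ ♞ ♝ ♛ ♚ ♝ · ♜│8
7│♟ · ♟ ♟ ♟ ♟ ♟ ♟│7
6│· · · · · ♞ · ·│6
5│· ♟ · · · · · ·│5
4│· · · · · · · ·│4
3│♘ · · · · ♘ · ·│3
2│♙ ♙ ♙ ♙ ♙ ♙ ♙ ♙│2
1│♖ · ♗ ♕ ♔ ♗ · ♖│1
  ─────────────────
  a b c d e f g h

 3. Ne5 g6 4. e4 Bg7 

  a b c d e f g h
  ─────────────────
8│♜ ♞ ♝ ♛ ♚ · · ♜│8
7│♟ · ♟ ♟ ♟ ♟ ♝ ♟│7
6│· · · · · ♞ ♟ ·│6
5│· ♟ · · ♘ · · ·│5
4│· · · · ♙ · · ·│4
3│♘ · · · · · · ·│3
2│♙ ♙ ♙ ♙ · ♙ ♙ ♙│2
1│♖ · ♗ ♕ ♔ ♗ · ♖│1
  ─────────────────
  a b c d e f g h

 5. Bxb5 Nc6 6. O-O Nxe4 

  a b c d e f g h
  ─────────────────
8│♜ · ♝ ♛ ♚ · · ♜│8
7│♟ · ♟ ♟ ♟ ♟ ♝ ♟│7
6│· · ♞ · · · ♟ ·│6
5│· ♗ · · ♘ · · ·│5
4│· · · · ♞ · · ·│4
3│♘ · · · · · · ·│3
2│♙ ♙ ♙ ♙ · ♙ ♙ ♙│2
1│♖ · ♗ ♕ · ♖ ♔ ·│1
  ─────────────────
  a b c d e f g h

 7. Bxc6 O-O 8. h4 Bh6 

  a b c d e f g h
  ─────────────────
8│♜ · ♝ ♛ · ♜ ♚ ·│8
7│♟ · ♟ ♟ ♟ ♟ · ♟│7
6│· · ♗ · · · ♟ ♝│6
5│· · · · ♘ · · ·│5
4│· · · · ♞ · · ♙│4
3│♘ · · · · · · ·│3
2│♙ ♙ ♙ ♙ · ♙ ♙ ·│2
1│♖ · ♗ ♕ · ♖ ♔ ·│1
  ─────────────────
  a b c d e f g h

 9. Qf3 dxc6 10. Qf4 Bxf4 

  a b c d e f g h
  ─────────────────
8│♜ · ♝ ♛ · ♜ ♚ ·│8
7│♟ · ♟ · ♟ ♟ · ♟│7
6│· · ♟ · · · ♟ ·│6
5│· · · · ♘ · · ·│5
4│· · · · ♞ ♝ · ♙│4
3│♘ · · · · · · ·│3
2│♙ ♙ ♙ ♙ · ♙ ♙ ·│2
1│♖ · ♗ · · ♖ ♔ ·│1
  ─────────────────
  a b c d e f g h

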